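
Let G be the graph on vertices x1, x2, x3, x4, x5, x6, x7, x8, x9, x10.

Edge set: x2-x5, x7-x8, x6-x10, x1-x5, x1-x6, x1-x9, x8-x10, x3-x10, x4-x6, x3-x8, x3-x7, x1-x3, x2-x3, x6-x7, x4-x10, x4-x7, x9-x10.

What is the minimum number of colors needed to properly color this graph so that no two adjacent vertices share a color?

x4, x6, x7 are mutually adjacent, so at least 3 colors are needed.
3 colors suffice: x1=2, x2=2, x3=1, x4=3, x5=1, x6=1, x7=2, x8=3, x9=1, x10=2. No two adjacent vertices share a color.

3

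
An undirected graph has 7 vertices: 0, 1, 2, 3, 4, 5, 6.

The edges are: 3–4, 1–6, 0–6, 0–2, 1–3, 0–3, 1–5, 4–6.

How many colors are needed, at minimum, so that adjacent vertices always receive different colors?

2

1 and 5 are adjacent, so at least 2 colors are needed.
2 colors suffice: color a → {0, 1, 4}; color b → {2, 3, 5, 6}. No two adjacent vertices share a color.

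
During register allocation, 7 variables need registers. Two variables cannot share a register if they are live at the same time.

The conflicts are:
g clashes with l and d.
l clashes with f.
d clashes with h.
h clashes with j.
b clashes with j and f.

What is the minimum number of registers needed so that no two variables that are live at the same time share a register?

3

The cycle d-g-l-f-b-j-h-d has odd length 7, so it cannot be 2-colored; at least 3 registers are needed.
A valid assignment using 3 registers: g=1, l=2, d=3, h=2, b=2, j=1, f=1. No two conflicting variables share a register.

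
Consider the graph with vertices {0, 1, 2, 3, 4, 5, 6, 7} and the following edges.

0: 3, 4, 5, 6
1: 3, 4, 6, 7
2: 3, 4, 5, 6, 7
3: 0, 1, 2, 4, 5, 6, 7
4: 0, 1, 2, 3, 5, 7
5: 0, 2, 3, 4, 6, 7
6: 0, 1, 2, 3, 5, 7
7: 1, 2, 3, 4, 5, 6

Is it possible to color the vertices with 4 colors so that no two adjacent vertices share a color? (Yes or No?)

No

2, 3, 5, 6, 7 are pairwise adjacent (a clique of size 5), so at least 5 colors are needed.
So 4 colors are not enough.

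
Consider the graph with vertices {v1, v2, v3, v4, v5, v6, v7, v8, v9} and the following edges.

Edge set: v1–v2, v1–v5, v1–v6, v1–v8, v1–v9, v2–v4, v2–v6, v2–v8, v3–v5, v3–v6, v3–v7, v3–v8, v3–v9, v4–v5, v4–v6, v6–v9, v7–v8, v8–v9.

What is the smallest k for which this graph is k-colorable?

v3, v6, v9 are pairwise adjacent, so at least 3 colors are needed.
3 colors suffice: color 1 → {v1, v3, v4}; color 2 → {v5, v6, v8}; color 3 → {v2, v7, v9}. Each edge has distinct colors on its endpoints.

3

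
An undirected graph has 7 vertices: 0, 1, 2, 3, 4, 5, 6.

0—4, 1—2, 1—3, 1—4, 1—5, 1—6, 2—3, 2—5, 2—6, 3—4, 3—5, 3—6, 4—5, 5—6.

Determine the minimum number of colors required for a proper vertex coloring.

1, 2, 3, 5, 6 form a clique, so at least 5 colors are needed.
5 colors suffice: 0=red, 1=green, 2=purple, 3=blue, 4=yellow, 5=red, 6=yellow. Every edge joins two different colors.

5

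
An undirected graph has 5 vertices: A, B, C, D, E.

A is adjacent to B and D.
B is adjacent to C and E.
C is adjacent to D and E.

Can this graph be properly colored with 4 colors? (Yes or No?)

Yes

The chromatic number is 3. B, C, E form a triangle, so at least 3 colors are needed.
3 colors suffice: color 1 → {B, D}; color 2 → {A, C}; color 3 → {E}.
Since 4 ≥ 3, a proper 4-coloring certainly exists.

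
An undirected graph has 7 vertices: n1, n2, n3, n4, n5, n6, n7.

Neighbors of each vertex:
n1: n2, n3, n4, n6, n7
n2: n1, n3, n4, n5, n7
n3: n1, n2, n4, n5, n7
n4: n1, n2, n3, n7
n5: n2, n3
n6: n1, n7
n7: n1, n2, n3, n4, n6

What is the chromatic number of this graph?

n1, n2, n3, n4, n7 are pairwise adjacent (a clique of size 5), so at least 5 colors are needed.
One proper 5-coloring: n1=1, n2=2, n3=4, n4=5, n5=1, n6=2, n7=3. Each edge has distinct colors on its endpoints.

5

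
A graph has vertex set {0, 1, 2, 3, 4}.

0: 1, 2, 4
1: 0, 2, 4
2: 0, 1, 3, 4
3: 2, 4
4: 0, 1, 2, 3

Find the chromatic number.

4

0, 1, 2, 4 are pairwise adjacent (a clique of size 4), so at least 4 colors are needed.
4 colors suffice: 0=yellow, 1=green, 2=red, 3=green, 4=blue. Every edge joins two different colors.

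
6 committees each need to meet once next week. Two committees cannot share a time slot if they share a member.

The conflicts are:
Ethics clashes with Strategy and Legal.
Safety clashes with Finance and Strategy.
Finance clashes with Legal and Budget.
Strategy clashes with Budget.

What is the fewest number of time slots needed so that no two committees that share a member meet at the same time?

The cycle Legal-Finance-Budget-Strategy-Ethics-Legal has odd length 5, so it cannot be 2-colored; at least 3 time slots are needed.
Using 3 time slots: Ethics=3, Safety=2, Finance=1, Strategy=1, Legal=2, Budget=2. Each listed conflict is separated.

3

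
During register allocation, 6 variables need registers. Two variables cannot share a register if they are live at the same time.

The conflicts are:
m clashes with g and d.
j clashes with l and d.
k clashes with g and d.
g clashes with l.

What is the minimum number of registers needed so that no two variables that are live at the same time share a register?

3

The cycle l-g-k-d-j-l has odd length 5, so it cannot be 2-colored; at least 3 registers are needed.
3 registers suffice: register 1 → {g, d}; register 2 → {m, j, k}; register 3 → {l}. Each listed conflict is separated.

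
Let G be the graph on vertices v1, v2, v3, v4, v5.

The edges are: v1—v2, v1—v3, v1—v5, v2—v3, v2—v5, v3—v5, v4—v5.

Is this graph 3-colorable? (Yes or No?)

v1, v2, v3, v5 are mutually adjacent (a clique of size 4), so at least 4 colors are needed.
So 3 colors are not enough.

No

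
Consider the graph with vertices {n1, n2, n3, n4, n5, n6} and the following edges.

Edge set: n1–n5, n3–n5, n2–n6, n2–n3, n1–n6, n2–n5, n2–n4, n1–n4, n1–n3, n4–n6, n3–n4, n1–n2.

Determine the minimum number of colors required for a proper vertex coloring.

4

n1, n2, n3, n5 are mutually adjacent (a clique of size 4), so at least 4 colors are needed.
4 colors suffice: color 1 → {n1}; color 2 → {n2}; color 3 → {n3, n6}; color 4 → {n4, n5}. Every edge joins two different colors.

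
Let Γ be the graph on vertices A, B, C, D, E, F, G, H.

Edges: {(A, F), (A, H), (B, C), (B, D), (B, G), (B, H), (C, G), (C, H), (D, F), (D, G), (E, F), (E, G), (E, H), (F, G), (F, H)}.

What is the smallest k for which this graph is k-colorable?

3

B, D, G are pairwise adjacent, so at least 3 colors are needed.
3 colors suffice: color 1 → {G, H}; color 2 → {B, F}; color 3 → {A, C, D, E}. Each edge has distinct colors on its endpoints.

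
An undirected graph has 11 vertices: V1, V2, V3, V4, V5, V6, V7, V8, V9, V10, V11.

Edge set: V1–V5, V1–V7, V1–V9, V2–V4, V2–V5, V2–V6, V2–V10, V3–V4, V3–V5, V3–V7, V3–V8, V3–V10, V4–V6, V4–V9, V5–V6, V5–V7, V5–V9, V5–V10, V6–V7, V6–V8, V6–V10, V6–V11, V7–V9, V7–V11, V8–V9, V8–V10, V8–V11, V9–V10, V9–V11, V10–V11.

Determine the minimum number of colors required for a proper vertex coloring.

4

V2, V5, V6, V10 are pairwise adjacent (a clique of size 4), so at least 4 colors are needed.
4 colors suffice: V1=4, V2=4, V3=3, V4=1, V5=2, V6=3, V7=1, V8=4, V9=3, V10=1, V11=2. Every edge joins two different colors.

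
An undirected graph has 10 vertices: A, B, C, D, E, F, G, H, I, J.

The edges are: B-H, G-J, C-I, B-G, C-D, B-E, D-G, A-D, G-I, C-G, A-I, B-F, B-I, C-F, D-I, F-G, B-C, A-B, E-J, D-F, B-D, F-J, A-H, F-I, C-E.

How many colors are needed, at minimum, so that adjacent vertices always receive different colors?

6

B, C, D, F, G, I form a clique, so at least 6 colors are needed.
A valid assignment using 6 colors: A=2, B=1, C=5, D=6, E=2, F=4, G=2, H=3, I=3, J=1. No two adjacent vertices share a color.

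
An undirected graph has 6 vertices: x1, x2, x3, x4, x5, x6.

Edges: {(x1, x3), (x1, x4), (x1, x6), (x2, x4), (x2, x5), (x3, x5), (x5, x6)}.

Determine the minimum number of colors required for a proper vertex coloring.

3

The cycle x6-x1-x4-x2-x5-x6 has odd length 5, so it cannot be 2-colored; at least 3 colors are needed.
3 colors suffice: color R → {x1, x5}; color B → {x3, x4, x6}; color G → {x2}. Each edge has distinct colors on its endpoints.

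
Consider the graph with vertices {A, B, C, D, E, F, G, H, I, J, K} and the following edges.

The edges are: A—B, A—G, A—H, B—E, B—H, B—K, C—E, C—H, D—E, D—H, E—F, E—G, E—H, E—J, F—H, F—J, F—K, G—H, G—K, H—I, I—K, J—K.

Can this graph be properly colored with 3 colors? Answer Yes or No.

The chromatic number is 3. F, J, K are mutually adjacent, so at least 3 colors are needed.
3 colors suffice: color 1 → {H, J}; color 2 → {A, E, K}; color 3 → {B, C, D, F, G, I}.
That is already a proper 3-coloring.

Yes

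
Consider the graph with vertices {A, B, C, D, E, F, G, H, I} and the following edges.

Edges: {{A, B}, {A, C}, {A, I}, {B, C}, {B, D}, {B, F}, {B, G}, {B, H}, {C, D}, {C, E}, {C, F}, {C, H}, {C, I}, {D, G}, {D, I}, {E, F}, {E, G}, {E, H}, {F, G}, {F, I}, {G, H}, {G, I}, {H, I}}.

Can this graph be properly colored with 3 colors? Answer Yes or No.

Yes

The chromatic number is 3. C, E, F form a triangle, so at least 3 colors are needed.
3 colors suffice: A=3, B=2, C=1, D=3, E=2, F=3, G=1, H=3, I=2.
That is already a proper 3-coloring.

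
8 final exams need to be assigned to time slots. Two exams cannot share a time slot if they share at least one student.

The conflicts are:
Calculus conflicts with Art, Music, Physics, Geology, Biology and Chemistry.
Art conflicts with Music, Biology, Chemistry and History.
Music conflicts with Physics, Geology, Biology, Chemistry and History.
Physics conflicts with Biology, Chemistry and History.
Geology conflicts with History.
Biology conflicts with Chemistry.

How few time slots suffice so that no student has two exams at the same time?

5

Calculus, Music, Physics, Biology, Chemistry are mutually in conflict, so at least 5 time slots are needed.
Using 5 time slots: Calculus=2, Art=3, Music=1, Physics=3, Geology=3, Biology=4, Chemistry=5, History=2. Each listed conflict is separated.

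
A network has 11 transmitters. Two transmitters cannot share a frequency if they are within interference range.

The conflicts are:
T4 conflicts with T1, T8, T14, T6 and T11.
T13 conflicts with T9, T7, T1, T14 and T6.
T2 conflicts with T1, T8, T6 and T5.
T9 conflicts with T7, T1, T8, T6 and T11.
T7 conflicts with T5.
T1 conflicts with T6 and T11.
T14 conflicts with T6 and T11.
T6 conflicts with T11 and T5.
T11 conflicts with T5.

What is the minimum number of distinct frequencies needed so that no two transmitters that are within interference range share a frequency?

T4, T14, T6, T11 all conflict with each other, so at least 4 frequencies are needed.
Using 4 frequencies: T4=4, T13=3, T2=3, T9=4, T7=1, T1=2, T8=1, T14=2, T6=1, T11=3, T5=2. No two conflicting transmitters share a frequency.

4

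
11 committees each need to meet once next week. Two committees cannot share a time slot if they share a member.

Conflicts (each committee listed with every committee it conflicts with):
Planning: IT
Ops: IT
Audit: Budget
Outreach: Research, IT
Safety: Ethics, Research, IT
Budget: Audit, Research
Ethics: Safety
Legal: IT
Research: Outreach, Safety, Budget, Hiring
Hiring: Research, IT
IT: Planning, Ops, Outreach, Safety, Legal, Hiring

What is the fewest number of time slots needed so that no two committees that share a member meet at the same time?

Hiring and IT conflict, so at least 2 time slots are needed.
Using 2 time slots: Planning=2, Ops=2, Audit=1, Outreach=2, Safety=2, Budget=2, Ethics=1, Legal=2, Research=1, Hiring=2, IT=1. No two conflicting committees share a time slot.

2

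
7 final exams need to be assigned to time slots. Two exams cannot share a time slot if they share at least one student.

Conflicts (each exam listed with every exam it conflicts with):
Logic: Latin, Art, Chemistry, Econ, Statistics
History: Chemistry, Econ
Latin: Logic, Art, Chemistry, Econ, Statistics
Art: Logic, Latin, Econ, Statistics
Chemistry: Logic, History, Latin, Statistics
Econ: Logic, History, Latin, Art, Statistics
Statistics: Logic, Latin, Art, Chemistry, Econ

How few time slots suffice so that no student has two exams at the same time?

Logic, Latin, Art, Econ, Statistics are mutually in conflict, so at least 5 time slots are needed.
A valid assignment using 5 time slots: Logic=4, History=1, Latin=1, Art=5, Chemistry=2, Econ=2, Statistics=3. Each listed conflict is separated.

5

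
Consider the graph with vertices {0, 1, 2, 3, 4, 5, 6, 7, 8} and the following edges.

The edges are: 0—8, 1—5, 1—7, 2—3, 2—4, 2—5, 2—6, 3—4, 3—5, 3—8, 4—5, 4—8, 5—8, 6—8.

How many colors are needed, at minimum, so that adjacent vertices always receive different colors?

4

2, 3, 4, 5 form a clique, so at least 4 colors are needed.
4 colors suffice: color red → {0, 5, 6, 7}; color blue → {1, 2, 8}; color green → {4}; color yellow → {3}. Each edge has distinct colors on its endpoints.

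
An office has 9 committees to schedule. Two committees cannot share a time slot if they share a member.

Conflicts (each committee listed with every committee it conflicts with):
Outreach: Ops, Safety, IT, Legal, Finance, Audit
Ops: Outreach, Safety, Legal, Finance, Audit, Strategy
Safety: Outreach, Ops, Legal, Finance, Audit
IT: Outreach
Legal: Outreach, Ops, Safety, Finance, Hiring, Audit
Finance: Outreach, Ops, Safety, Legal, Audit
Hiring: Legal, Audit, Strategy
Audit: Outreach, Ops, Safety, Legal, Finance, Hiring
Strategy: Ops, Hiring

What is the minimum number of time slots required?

Outreach, Ops, Safety, Legal, Finance, Audit all conflict with each other, so at least 6 time slots are needed.
6 time slots suffice: time slot 1 → {IT, Audit, Strategy}; time slot 2 → {Outreach, Hiring}; time slot 3 → {Legal}; time slot 4 → {Ops}; time slot 5 → {Finance}; time slot 6 → {Safety}. No two conflicting committees share a time slot.

6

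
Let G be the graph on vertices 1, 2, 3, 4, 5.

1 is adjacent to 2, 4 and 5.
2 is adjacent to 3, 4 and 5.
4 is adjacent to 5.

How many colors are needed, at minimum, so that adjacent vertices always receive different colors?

4

1, 2, 4, 5 form a clique, so at least 4 colors are needed.
A valid assignment using 4 colors: 1=d, 2=a, 3=b, 4=b, 5=c. No two adjacent vertices share a color.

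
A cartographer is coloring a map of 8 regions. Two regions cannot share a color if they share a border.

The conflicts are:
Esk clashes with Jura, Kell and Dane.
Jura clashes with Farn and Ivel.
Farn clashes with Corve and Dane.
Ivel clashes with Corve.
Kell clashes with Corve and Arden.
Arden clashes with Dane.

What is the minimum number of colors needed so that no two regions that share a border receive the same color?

The cycle Farn-Dane-Esk-Kell-Corve-Farn has odd length 5, so it cannot be 2-colored; at least 3 colors are needed.
3 colors suffice: color 1 → {Esk, Farn, Ivel, Arden}; color 2 → {Jura, Corve, Dane}; color 3 → {Kell}. Every pair that conflicts lands in different colors.

3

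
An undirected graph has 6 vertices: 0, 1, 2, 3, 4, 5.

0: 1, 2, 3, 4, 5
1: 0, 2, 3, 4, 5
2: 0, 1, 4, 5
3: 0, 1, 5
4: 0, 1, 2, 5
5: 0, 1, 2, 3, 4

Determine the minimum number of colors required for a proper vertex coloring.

5

0, 1, 2, 4, 5 are pairwise adjacent (a clique of size 5), so at least 5 colors are needed.
One proper 5-coloring: 0=b, 1=c, 2=e, 3=d, 4=d, 5=a. Every edge joins two different colors.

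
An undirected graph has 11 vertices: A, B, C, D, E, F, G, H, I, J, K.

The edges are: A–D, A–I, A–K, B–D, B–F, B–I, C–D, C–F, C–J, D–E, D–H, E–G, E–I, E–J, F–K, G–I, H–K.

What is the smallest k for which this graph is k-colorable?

3

E, G, I form a triangle, so at least 3 colors are needed.
3 colors suffice: color 1 → {D, F, I, J}; color 2 → {A, B, C, E, H}; color 3 → {G, K}. Each edge has distinct colors on its endpoints.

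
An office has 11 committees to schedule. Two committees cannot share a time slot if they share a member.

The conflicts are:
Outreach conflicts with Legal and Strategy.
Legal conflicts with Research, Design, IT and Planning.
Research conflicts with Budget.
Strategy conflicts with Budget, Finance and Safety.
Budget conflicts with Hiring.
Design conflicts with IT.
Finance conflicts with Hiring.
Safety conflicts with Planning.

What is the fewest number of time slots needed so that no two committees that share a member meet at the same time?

3

Legal, Design, IT all conflict with each other, so at least 3 time slots are needed.
A valid assignment using 3 time slots: Outreach=2, Legal=1, Research=3, Strategy=1, Budget=2, Design=2, Finance=2, Hiring=1, IT=3, Safety=3, Planning=2. Every pair that conflicts lands in different time slots.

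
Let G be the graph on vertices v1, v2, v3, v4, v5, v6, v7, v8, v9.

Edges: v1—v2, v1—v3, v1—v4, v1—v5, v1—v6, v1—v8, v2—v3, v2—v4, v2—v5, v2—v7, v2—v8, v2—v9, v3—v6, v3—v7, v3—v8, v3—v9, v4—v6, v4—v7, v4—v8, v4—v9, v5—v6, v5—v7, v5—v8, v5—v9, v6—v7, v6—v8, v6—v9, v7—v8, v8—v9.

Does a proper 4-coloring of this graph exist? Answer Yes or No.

The chromatic number is 4. v3, v6, v8, v9 are mutually adjacent (a clique of size 4), so at least 4 colors are needed.
4 colors suffice: v1=3, v2=2, v3=4, v4=4, v5=4, v6=2, v7=3, v8=1, v9=3.
That is already a proper 4-coloring.

Yes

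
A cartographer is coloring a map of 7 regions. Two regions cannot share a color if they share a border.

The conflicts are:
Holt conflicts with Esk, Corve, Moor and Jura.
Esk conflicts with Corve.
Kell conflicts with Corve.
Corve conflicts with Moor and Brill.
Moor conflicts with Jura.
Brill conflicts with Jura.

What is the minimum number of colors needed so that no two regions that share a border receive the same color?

Holt, Corve, Moor all conflict with each other, so at least 3 colors are needed.
A valid assignment using 3 colors: Holt=2, Esk=3, Kell=2, Corve=1, Moor=3, Brill=2, Jura=1. No two conflicting regions share a color.

3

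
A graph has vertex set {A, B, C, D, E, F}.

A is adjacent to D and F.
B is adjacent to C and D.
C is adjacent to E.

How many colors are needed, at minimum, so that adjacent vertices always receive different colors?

A and F are adjacent, so at least 2 colors are needed.
One proper 2-coloring: A=2, B=2, C=1, D=1, E=2, F=1. No two adjacent vertices share a color.

2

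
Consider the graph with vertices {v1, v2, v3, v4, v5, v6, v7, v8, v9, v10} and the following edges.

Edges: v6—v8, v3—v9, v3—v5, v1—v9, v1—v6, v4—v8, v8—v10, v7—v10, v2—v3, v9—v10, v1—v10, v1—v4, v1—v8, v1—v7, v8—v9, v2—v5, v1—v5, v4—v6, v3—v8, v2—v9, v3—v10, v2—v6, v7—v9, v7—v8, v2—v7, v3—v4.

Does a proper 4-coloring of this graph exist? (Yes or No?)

v1, v7, v8, v9, v10 are mutually adjacent (a clique of size 5), so at least 5 colors are needed.
So 4 colors are not enough.

No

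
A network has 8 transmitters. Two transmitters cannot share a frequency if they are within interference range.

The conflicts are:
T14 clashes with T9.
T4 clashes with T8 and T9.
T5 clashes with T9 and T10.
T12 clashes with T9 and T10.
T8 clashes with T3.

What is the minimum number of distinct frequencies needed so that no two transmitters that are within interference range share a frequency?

T5 and T10 conflict, so at least 2 frequencies are needed.
2 frequencies suffice: T14=2, T4=2, T5=2, T12=2, T8=1, T9=1, T10=1, T3=2. No two conflicting transmitters share a frequency.

2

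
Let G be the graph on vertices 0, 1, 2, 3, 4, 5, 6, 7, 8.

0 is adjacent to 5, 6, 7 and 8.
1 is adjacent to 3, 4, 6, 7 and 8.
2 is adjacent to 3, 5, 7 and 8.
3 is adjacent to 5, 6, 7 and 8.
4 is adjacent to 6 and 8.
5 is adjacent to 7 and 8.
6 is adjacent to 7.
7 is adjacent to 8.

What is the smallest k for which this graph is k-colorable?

5

2, 3, 5, 7, 8 are pairwise adjacent (a clique of size 5), so at least 5 colors are needed.
One proper 5-coloring: 0=c, 1=d, 2=e, 3=c, 4=b, 5=d, 6=a, 7=b, 8=a. Each edge has distinct colors on its endpoints.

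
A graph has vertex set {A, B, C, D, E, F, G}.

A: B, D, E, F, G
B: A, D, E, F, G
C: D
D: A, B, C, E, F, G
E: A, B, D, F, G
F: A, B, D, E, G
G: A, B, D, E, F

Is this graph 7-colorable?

Yes

The chromatic number is 6. A, B, D, E, F, G are pairwise adjacent (a clique of size 6), so at least 6 colors are needed.
6 colors suffice: color 1 → {D}; color 2 → {A, C}; color 3 → {E}; color 4 → {F}; color 5 → {G}; color 6 → {B}.
Since 7 ≥ 6, a proper 7-coloring certainly exists.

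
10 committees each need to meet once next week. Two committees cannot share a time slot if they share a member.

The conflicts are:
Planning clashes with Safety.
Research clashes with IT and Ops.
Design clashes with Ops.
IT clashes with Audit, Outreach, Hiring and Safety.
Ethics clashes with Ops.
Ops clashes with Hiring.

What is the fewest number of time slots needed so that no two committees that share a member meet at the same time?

Design and Ops conflict, so at least 2 time slots are needed.
2 time slots suffice: time slot 1 → {Planning, IT, Ops}; time slot 2 → {Research, Design, Ethics, Audit, Outreach, Hiring, Safety}. Each listed conflict is separated.

2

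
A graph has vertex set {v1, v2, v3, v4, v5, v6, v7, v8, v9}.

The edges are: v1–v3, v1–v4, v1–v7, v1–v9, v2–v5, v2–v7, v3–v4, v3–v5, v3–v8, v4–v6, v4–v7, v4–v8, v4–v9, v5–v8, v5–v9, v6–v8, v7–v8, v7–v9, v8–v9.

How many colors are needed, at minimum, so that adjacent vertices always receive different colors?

4

v1, v4, v7, v9 are pairwise adjacent (a clique of size 4), so at least 4 colors are needed.
4 colors suffice: color R → {v4, v5}; color B → {v1, v2, v8}; color G → {v3, v6, v9}; color Y → {v7}. No two adjacent vertices share a color.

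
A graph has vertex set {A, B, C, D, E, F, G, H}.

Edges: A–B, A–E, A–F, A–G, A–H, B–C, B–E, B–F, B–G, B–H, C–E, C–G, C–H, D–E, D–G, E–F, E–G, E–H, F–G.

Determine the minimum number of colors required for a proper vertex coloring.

5

A, B, E, F, G form a clique, so at least 5 colors are needed.
5 colors suffice: color red → {E}; color blue → {G, H}; color green → {B, D}; color yellow → {A, C}; color purple → {F}. Each edge has distinct colors on its endpoints.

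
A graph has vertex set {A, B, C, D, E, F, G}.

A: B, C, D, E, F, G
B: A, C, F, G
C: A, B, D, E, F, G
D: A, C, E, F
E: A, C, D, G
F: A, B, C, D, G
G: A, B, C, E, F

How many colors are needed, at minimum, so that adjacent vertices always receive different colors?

5

A, B, C, F, G are pairwise adjacent (a clique of size 5), so at least 5 colors are needed.
5 colors suffice: color red → {C}; color blue → {A}; color green → {D, G}; color yellow → {E, F}; color purple → {B}. Every edge joins two different colors.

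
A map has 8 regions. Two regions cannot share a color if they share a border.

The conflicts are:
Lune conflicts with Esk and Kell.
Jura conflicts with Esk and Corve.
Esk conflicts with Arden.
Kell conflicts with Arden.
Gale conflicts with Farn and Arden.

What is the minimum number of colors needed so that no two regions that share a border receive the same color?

2

Gale and Farn conflict, so at least 2 colors are needed.
2 colors suffice: color 1 → {Esk, Kell, Corve, Gale}; color 2 → {Lune, Jura, Farn, Arden}. No two conflicting regions share a color.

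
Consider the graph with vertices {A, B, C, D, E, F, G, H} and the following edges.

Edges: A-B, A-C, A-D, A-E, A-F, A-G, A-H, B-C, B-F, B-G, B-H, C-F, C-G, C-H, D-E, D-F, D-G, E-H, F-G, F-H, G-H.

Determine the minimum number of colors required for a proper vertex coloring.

A, B, C, F, G, H form a clique, so at least 6 colors are needed.
6 colors suffice: color 1 → {A}; color 2 → {D, H}; color 3 → {E, F}; color 4 → {G}; color 5 → {C}; color 6 → {B}. Every edge joins two different colors.

6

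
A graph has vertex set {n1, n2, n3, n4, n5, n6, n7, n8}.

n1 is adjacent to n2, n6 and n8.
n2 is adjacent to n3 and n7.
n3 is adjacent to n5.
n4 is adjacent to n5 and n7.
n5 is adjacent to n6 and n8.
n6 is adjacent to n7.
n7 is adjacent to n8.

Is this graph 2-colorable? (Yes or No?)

The cycle n6-n1-n2-n3-n5-n6 has odd length 5, so it cannot be 2-colored; at least 3 colors are needed.
So 2 colors are not enough.

No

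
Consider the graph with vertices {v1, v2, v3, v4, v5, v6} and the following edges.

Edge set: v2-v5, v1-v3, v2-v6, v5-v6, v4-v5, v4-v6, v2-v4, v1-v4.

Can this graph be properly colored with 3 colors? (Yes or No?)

v2, v4, v5, v6 are mutually adjacent (a clique of size 4), so at least 4 colors are needed.
So 3 colors are not enough.

No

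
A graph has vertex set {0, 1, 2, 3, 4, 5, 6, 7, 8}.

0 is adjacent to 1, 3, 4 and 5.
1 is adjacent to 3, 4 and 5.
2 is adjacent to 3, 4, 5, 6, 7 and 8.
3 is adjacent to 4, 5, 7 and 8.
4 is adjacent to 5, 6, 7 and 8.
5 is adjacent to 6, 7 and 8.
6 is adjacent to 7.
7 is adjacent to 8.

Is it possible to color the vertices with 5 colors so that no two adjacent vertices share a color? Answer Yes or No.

2, 3, 4, 5, 7, 8 are mutually adjacent (a clique of size 6), so at least 6 colors are needed.
So 5 colors are not enough.

No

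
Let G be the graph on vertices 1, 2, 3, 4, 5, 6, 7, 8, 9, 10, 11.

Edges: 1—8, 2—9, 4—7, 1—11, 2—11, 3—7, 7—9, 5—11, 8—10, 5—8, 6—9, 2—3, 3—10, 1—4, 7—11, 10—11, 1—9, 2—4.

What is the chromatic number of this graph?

2

3 and 10 are adjacent, so at least 2 colors are needed.
One proper 2-coloring: 1=b, 2=b, 3=a, 4=a, 5=b, 6=b, 7=b, 8=a, 9=a, 10=b, 11=a. Every edge joins two different colors.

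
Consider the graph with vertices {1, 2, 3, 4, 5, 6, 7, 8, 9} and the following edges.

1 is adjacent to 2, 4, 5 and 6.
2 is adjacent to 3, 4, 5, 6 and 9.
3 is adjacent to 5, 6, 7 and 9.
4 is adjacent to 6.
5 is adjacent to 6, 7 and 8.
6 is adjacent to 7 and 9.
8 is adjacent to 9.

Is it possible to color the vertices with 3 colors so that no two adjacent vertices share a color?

No

1, 2, 5, 6 are mutually adjacent (a clique of size 4), so at least 4 colors are needed.
So 3 colors are not enough.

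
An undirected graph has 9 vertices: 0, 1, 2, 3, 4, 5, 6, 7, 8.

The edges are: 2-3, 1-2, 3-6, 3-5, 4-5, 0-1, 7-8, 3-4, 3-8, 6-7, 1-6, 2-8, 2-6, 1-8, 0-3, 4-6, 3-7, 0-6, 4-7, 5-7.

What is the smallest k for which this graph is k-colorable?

3, 4, 5, 7 form a clique, so at least 4 colors are needed.
4 colors suffice: color red → {1, 3}; color blue → {5, 6, 8}; color green → {0, 2, 7}; color yellow → {4}. Every edge joins two different colors.

4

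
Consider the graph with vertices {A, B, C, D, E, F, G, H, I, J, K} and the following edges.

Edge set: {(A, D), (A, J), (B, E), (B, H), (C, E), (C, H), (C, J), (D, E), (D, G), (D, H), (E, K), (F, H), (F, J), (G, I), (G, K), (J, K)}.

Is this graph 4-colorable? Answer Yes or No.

The chromatic number is 3. The cycle D-H-C-J-A-D has odd length 5, so it cannot be 2-colored; at least 3 colors are needed.
One proper 3-coloring: A=3, B=2, C=2, D=2, E=1, F=2, G=1, H=1, I=2, J=1, K=2.
Since 4 ≥ 3, a proper 4-coloring certainly exists.

Yes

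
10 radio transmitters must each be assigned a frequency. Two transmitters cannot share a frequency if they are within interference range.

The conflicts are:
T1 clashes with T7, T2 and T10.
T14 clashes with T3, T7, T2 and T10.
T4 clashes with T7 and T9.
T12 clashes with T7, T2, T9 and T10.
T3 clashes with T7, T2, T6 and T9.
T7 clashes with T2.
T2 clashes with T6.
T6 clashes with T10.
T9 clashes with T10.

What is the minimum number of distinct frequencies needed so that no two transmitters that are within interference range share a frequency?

T14, T3, T7, T2 are mutually in conflict, so at least 4 frequencies are needed.
4 frequencies suffice: frequency 1 → {T4, T2, T10}; frequency 2 → {T7, T6, T9}; frequency 3 → {T1, T12, T3}; frequency 4 → {T14}. Each listed conflict is separated.

4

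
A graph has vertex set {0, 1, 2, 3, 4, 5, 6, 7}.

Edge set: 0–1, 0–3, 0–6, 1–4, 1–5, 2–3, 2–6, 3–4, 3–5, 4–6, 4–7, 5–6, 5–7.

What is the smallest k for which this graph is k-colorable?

2

4 and 6 are adjacent, so at least 2 colors are needed.
2 colors suffice: 0=blue, 1=red, 2=blue, 3=red, 4=blue, 5=blue, 6=red, 7=red. Each edge has distinct colors on its endpoints.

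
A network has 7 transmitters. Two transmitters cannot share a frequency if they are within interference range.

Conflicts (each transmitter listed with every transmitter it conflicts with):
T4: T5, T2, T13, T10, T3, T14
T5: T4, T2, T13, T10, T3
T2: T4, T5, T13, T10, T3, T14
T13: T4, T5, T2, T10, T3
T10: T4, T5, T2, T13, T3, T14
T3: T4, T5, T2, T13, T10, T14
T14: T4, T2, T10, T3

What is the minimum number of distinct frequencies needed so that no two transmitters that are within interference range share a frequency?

T4, T5, T2, T13, T10, T3 are mutually in conflict, so at least 6 frequencies are needed.
6 frequencies suffice: frequency 1 → {T2}; frequency 2 → {T10}; frequency 3 → {T3}; frequency 4 → {T4}; frequency 5 → {T13, T14}; frequency 6 → {T5}. No two conflicting transmitters share a frequency.

6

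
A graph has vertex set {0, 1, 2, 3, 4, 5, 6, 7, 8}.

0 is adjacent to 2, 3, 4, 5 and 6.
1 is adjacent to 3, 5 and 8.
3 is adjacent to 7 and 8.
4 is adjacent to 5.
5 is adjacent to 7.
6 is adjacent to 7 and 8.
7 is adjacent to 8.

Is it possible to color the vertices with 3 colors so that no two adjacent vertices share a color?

The chromatic number is 3. 1, 3, 8 form a triangle, so at least 3 colors are needed.
3 colors suffice: 0=a, 1=a, 2=b, 3=c, 4=c, 5=b, 6=c, 7=a, 8=b.
That is already a proper 3-coloring.

Yes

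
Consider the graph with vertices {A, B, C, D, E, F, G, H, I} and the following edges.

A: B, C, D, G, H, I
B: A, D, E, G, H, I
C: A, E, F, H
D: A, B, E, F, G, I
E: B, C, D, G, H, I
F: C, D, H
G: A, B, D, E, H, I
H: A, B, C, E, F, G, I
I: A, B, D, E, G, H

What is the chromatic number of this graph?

A, B, D, G, I are mutually adjacent (a clique of size 5), so at least 5 colors are needed.
5 colors suffice: color 1 → {D, H}; color 2 → {B, C}; color 3 → {A, E, F}; color 4 → {G}; color 5 → {I}. No two adjacent vertices share a color.

5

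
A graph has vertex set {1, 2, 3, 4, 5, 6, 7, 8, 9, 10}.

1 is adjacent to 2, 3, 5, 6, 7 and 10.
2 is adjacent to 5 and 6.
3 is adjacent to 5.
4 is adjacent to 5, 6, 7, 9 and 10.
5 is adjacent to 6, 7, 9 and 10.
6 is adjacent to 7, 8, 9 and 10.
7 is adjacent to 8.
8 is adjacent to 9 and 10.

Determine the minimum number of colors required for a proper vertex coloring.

4, 5, 6, 10 are pairwise adjacent (a clique of size 4), so at least 4 colors are needed.
4 colors suffice: 1=green, 2=yellow, 3=red, 4=green, 5=blue, 6=red, 7=yellow, 8=blue, 9=yellow, 10=yellow. Every edge joins two different colors.

4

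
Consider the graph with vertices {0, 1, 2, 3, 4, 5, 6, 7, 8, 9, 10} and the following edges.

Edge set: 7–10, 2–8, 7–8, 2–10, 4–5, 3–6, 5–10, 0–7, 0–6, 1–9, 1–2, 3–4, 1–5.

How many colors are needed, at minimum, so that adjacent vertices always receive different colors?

The cycle 4-3-6-0-7-10-5-4 has odd length 7, so it cannot be 2-colored; at least 3 colors are needed.
One proper 3-coloring: 0=b, 1=a, 2=b, 3=a, 4=c, 5=b, 6=c, 7=a, 8=c, 9=b, 10=c. Each edge has distinct colors on its endpoints.

3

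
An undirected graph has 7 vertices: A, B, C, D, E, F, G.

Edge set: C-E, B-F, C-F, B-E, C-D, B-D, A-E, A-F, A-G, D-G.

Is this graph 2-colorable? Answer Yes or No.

No

The cycle C-D-G-A-F-C has odd length 5, so it cannot be 2-colored; at least 3 colors are needed.
So 2 colors are not enough.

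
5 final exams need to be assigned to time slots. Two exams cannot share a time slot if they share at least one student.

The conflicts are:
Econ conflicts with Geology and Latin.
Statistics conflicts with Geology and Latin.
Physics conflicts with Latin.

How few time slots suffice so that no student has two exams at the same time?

2

Econ and Latin conflict, so at least 2 time slots are needed.
2 time slots suffice: time slot 1 → {Geology, Latin}; time slot 2 → {Econ, Statistics, Physics}. Every pair that conflicts lands in different time slots.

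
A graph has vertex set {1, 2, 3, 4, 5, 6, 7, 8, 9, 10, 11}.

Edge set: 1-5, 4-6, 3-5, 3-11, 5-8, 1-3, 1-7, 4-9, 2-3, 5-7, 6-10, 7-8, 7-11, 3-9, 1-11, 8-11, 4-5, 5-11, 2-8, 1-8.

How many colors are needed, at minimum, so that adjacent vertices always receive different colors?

5

1, 5, 7, 8, 11 are pairwise adjacent (a clique of size 5), so at least 5 colors are needed.
5 colors suffice: 1=yellow, 2=red, 3=blue, 4=blue, 5=red, 6=red, 7=purple, 8=blue, 9=red, 10=blue, 11=green. Every edge joins two different colors.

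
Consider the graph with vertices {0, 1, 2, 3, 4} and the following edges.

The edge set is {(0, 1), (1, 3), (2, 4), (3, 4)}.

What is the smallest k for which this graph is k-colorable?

1 and 3 are adjacent, so at least 2 colors are needed.
2 colors suffice: color red → {1, 4}; color blue → {0, 2, 3}. Each edge has distinct colors on its endpoints.

2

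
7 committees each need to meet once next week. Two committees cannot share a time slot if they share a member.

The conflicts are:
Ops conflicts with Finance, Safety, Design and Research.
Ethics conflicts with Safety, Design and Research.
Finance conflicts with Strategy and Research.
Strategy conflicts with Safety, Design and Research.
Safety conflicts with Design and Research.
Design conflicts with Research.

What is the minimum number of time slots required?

Ops, Safety, Design, Research all conflict with each other, so at least 4 time slots are needed.
A valid assignment using 4 time slots: Ops=4, Ethics=4, Finance=2, Strategy=4, Safety=3, Design=2, Research=1. Each listed conflict is separated.

4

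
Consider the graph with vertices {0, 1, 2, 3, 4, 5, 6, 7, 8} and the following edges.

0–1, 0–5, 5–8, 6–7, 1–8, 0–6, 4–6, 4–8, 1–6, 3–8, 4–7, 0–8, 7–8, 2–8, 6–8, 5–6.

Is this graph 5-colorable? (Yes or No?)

Yes

The chromatic number is 4. 0, 5, 6, 8 are pairwise adjacent (a clique of size 4), so at least 4 colors are needed.
4 colors suffice: color red → {8}; color blue → {2, 3, 6}; color green → {0, 7}; color yellow → {1, 4, 5}.
Since 5 ≥ 4, a proper 5-coloring certainly exists.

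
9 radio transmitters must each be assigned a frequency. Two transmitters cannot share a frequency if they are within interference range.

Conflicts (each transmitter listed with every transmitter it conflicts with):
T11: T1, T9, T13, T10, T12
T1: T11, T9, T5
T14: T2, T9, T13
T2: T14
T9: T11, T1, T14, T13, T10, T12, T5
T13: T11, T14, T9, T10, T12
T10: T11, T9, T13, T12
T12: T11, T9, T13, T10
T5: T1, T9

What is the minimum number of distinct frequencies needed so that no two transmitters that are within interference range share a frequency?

5

T11, T9, T13, T10, T12 pairwise conflict, so at least 5 frequencies are needed.
5 frequencies suffice: frequency 1 → {T2, T9}; frequency 2 → {T1, T13}; frequency 3 → {T11, T14, T5}; frequency 4 → {T10}; frequency 5 → {T12}. No two conflicting transmitters share a frequency.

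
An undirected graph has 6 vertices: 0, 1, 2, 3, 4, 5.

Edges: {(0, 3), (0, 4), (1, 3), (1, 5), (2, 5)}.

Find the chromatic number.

1 and 5 are adjacent, so at least 2 colors are needed.
A valid assignment using 2 colors: 0=a, 1=a, 2=a, 3=b, 4=b, 5=b. Every edge joins two different colors.

2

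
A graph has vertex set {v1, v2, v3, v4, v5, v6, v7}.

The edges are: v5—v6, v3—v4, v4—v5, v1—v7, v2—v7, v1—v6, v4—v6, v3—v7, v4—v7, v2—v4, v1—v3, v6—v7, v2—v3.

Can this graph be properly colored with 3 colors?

No

v2, v3, v4, v7 are pairwise adjacent (a clique of size 4), so at least 4 colors are needed.
So 3 colors are not enough.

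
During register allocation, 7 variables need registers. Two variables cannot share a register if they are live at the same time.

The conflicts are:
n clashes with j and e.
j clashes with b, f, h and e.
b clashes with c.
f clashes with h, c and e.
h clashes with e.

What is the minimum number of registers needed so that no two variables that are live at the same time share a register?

j, f, h, e are mutually in conflict, so at least 4 registers are needed.
4 registers suffice: register 1 → {j, c}; register 2 → {n, b, f}; register 3 → {e}; register 4 → {h}. Each listed conflict is separated.

4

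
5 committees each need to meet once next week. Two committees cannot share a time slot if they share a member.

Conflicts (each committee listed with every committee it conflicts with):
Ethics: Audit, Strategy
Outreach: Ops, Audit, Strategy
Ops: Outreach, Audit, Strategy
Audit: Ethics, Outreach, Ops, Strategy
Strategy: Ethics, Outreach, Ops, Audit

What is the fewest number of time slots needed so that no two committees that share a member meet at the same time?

4

Outreach, Ops, Audit, Strategy are mutually in conflict, so at least 4 time slots are needed.
Using 4 time slots: Ethics=3, Outreach=4, Ops=3, Audit=1, Strategy=2. Every pair that conflicts lands in different time slots.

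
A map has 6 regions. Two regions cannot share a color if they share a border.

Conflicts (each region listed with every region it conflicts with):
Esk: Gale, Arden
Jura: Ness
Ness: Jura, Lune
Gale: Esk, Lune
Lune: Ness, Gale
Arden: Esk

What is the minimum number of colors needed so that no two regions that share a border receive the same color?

2

Ness and Lune conflict, so at least 2 colors are needed.
2 colors suffice: color 1 → {Ness, Gale, Arden}; color 2 → {Esk, Jura, Lune}. Every pair that conflicts lands in different colors.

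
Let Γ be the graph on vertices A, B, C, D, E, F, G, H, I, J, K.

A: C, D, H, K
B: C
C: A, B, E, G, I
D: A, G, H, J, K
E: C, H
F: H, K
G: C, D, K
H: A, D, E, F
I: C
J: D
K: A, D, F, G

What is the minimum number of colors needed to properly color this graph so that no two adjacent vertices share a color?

3

A, D, H are mutually adjacent, so at least 3 colors are needed.
3 colors suffice: color red → {C, D, F}; color blue → {A, B, E, G, I, J}; color green → {H, K}. Every edge joins two different colors.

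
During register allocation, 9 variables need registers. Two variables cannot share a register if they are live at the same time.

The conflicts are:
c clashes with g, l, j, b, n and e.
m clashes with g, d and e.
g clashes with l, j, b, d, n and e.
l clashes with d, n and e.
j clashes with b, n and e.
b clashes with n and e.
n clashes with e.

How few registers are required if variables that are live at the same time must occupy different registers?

c, g, j, b, n, e all conflict with each other, so at least 6 registers are needed.
6 registers suffice: c=3, m=3, g=1, l=5, j=6, b=5, d=2, n=4, e=2. Every pair that conflicts lands in different registers.

6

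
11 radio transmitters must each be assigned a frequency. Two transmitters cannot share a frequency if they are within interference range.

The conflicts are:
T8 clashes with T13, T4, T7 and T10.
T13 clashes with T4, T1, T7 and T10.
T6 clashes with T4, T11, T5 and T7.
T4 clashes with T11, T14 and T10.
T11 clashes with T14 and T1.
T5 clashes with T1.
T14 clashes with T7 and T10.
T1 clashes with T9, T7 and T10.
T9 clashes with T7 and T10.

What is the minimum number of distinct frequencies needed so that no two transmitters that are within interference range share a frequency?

T8, T13, T4, T10 all conflict with each other, so at least 4 frequencies are needed.
Using 4 frequencies: T8=4, T13=3, T6=3, T4=1, T11=2, T5=2, T14=3, T1=1, T9=3, T7=2, T10=2. Each listed conflict is separated.

4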